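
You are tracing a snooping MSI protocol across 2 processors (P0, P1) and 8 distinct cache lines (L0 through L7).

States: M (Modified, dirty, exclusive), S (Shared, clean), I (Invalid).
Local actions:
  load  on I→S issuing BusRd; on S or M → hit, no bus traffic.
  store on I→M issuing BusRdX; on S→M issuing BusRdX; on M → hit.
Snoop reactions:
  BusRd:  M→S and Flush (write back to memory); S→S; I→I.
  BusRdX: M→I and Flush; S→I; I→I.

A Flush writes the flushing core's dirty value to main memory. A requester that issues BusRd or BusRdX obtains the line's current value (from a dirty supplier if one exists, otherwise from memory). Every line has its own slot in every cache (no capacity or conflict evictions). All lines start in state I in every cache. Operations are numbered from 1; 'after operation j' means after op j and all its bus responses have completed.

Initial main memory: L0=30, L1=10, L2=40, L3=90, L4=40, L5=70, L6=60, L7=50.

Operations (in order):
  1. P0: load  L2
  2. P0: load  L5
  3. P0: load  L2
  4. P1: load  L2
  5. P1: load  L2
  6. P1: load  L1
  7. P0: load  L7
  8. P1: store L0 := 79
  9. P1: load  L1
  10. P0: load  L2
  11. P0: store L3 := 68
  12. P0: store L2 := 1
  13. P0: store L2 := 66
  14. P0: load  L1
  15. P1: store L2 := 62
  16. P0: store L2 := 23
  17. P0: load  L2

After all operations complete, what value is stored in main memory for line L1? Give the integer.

memory[L1] = 10

1. P0: load  L2  bus=[BusRd]  L2: P0=S P1=I  mem[L2]=40
2. P0: load  L5  bus=[BusRd]  L5: P0=S P1=I  mem[L5]=70
3. P0: load  L2  bus=[-]  L2: P0=S P1=I  mem[L2]=40
4. P1: load  L2  bus=[BusRd]  L2: P0=S P1=S  mem[L2]=40
5. P1: load  L2  bus=[-]  L2: P0=S P1=S  mem[L2]=40
6. P1: load  L1  bus=[BusRd]  L1: P0=I P1=S  mem[L1]=10
7. P0: load  L7  bus=[BusRd]  L7: P0=S P1=I  mem[L7]=50
8. P1: store L0 := 79  bus=[BusRdX]  L0: P0=I P1=M  mem[L0]=30
9. P1: load  L1  bus=[-]  L1: P0=I P1=S  mem[L1]=10
10. P0: load  L2  bus=[-]  L2: P0=S P1=S  mem[L2]=40
11. P0: store L3 := 68  bus=[BusRdX]  L3: P0=M P1=I  mem[L3]=90
12. P0: store L2 := 1  bus=[BusRdX]  L2: P0=M P1=I  mem[L2]=40
13. P0: store L2 := 66  bus=[-]  L2: P0=M P1=I  mem[L2]=40
14. P0: load  L1  bus=[BusRd]  L1: P0=S P1=S  mem[L1]=10
15. P1: store L2 := 62  bus=[BusRdX,Flush]  L2: P0=I P1=M  mem[L2]=66
16. P0: store L2 := 23  bus=[BusRdX,Flush]  L2: P0=M P1=I  mem[L2]=62
17. P0: load  L2  bus=[-]  L2: P0=M P1=I  mem[L2]=62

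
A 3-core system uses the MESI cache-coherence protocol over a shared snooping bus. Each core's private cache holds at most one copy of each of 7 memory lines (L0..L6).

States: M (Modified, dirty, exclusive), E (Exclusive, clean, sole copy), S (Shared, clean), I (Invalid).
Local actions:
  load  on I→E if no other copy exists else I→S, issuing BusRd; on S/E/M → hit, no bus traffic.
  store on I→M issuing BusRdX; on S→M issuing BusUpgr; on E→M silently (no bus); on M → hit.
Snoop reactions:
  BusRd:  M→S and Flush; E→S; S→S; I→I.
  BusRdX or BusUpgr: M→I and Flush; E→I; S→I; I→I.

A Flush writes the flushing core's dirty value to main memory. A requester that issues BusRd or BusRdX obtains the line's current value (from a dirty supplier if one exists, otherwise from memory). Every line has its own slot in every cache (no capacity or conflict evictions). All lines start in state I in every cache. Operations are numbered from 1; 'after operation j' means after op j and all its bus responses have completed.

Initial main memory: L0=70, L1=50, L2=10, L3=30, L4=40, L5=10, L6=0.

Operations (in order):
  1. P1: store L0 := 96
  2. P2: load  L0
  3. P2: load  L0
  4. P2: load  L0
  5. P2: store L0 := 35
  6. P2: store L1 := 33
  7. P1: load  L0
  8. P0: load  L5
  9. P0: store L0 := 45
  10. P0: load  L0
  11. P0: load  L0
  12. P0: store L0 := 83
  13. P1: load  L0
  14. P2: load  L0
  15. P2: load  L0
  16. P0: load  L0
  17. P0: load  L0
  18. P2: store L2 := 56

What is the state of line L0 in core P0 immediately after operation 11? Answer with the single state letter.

step 1: P1: store L0 := 96  ⟶  IMI  (L0)  txn=BusRdX  M[L0]=70
step 2: P2: load  L0  ⟶  ISS  (L0)  txn=BusRd+Flush  M[L0]=96
step 3: P2: load  L0  ⟶  ISS  (L0)  txn=∅  M[L0]=96
step 4: P2: load  L0  ⟶  ISS  (L0)  txn=∅  M[L0]=96
step 5: P2: store L0 := 35  ⟶  IIM  (L0)  txn=BusUpgr  M[L0]=96
step 6: P2: store L1 := 33  ⟶  IIM  (L1)  txn=BusRdX  M[L1]=50
step 7: P1: load  L0  ⟶  ISS  (L0)  txn=BusRd+Flush  M[L0]=35
step 8: P0: load  L5  ⟶  EII  (L5)  txn=BusRd  M[L5]=10
step 9: P0: store L0 := 45  ⟶  MII  (L0)  txn=BusRdX  M[L0]=35
step 10: P0: load  L0  ⟶  MII  (L0)  txn=∅  M[L0]=35
step 11: P0: load  L0  ⟶  MII  (L0)  txn=∅  M[L0]=35
step 12: P0: store L0 := 83  ⟶  MII  (L0)  txn=∅  M[L0]=35
step 13: P1: load  L0  ⟶  SSI  (L0)  txn=BusRd+Flush  M[L0]=83
step 14: P2: load  L0  ⟶  SSS  (L0)  txn=BusRd  M[L0]=83
step 15: P2: load  L0  ⟶  SSS  (L0)  txn=∅  M[L0]=83
step 16: P0: load  L0  ⟶  SSS  (L0)  txn=∅  M[L0]=83
step 17: P0: load  L0  ⟶  SSS  (L0)  txn=∅  M[L0]=83
step 18: P2: store L2 := 56  ⟶  IIM  (L2)  txn=BusRdX  M[L2]=10

state = M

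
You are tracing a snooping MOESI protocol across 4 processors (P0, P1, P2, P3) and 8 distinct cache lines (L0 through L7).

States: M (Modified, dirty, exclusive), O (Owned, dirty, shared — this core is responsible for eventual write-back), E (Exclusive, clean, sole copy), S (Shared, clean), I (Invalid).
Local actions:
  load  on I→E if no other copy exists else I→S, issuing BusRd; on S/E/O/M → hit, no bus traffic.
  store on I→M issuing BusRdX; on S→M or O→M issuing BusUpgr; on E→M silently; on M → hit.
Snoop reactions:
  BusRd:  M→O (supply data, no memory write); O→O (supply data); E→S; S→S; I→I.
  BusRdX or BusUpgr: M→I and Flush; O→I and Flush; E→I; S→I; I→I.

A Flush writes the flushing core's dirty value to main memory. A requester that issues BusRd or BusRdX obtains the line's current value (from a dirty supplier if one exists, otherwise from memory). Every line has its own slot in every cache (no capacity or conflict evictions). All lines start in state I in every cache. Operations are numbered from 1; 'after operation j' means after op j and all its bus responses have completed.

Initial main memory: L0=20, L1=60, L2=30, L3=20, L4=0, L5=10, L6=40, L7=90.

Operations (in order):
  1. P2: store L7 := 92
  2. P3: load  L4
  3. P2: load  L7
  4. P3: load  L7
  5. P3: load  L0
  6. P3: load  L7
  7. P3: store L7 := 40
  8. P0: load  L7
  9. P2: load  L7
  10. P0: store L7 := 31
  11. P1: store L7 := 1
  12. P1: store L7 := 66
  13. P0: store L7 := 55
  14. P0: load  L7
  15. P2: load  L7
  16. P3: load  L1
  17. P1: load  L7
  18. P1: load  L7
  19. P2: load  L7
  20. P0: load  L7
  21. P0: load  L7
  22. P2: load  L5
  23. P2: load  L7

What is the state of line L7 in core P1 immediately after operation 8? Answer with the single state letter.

step 1: P2: store L7 := 92  ⟶  IIMI  (L7)  txn=BusRdX  M[L7]=90
step 2: P3: load  L4  ⟶  IIIE  (L4)  txn=BusRd  M[L4]=0
step 3: P2: load  L7  ⟶  IIMI  (L7)  txn=∅  M[L7]=90
step 4: P3: load  L7  ⟶  IIOS  (L7)  txn=BusRd  M[L7]=90
step 5: P3: load  L0  ⟶  IIIE  (L0)  txn=BusRd  M[L0]=20
step 6: P3: load  L7  ⟶  IIOS  (L7)  txn=∅  M[L7]=90
step 7: P3: store L7 := 40  ⟶  IIIM  (L7)  txn=BusUpgr+Flush  M[L7]=92
step 8: P0: load  L7  ⟶  SIIO  (L7)  txn=BusRd  M[L7]=92
step 9: P2: load  L7  ⟶  SISO  (L7)  txn=BusRd  M[L7]=92
step 10: P0: store L7 := 31  ⟶  MIII  (L7)  txn=BusUpgr+Flush  M[L7]=40
step 11: P1: store L7 := 1  ⟶  IMII  (L7)  txn=BusRdX+Flush  M[L7]=31
step 12: P1: store L7 := 66  ⟶  IMII  (L7)  txn=∅  M[L7]=31
step 13: P0: store L7 := 55  ⟶  MIII  (L7)  txn=BusRdX+Flush  M[L7]=66
step 14: P0: load  L7  ⟶  MIII  (L7)  txn=∅  M[L7]=66
step 15: P2: load  L7  ⟶  OISI  (L7)  txn=BusRd  M[L7]=66
step 16: P3: load  L1  ⟶  IIIE  (L1)  txn=BusRd  M[L1]=60
step 17: P1: load  L7  ⟶  OSSI  (L7)  txn=BusRd  M[L7]=66
step 18: P1: load  L7  ⟶  OSSI  (L7)  txn=∅  M[L7]=66
step 19: P2: load  L7  ⟶  OSSI  (L7)  txn=∅  M[L7]=66
step 20: P0: load  L7  ⟶  OSSI  (L7)  txn=∅  M[L7]=66
step 21: P0: load  L7  ⟶  OSSI  (L7)  txn=∅  M[L7]=66
step 22: P2: load  L5  ⟶  IIEI  (L5)  txn=BusRd  M[L5]=10
step 23: P2: load  L7  ⟶  OSSI  (L7)  txn=∅  M[L7]=66

state = I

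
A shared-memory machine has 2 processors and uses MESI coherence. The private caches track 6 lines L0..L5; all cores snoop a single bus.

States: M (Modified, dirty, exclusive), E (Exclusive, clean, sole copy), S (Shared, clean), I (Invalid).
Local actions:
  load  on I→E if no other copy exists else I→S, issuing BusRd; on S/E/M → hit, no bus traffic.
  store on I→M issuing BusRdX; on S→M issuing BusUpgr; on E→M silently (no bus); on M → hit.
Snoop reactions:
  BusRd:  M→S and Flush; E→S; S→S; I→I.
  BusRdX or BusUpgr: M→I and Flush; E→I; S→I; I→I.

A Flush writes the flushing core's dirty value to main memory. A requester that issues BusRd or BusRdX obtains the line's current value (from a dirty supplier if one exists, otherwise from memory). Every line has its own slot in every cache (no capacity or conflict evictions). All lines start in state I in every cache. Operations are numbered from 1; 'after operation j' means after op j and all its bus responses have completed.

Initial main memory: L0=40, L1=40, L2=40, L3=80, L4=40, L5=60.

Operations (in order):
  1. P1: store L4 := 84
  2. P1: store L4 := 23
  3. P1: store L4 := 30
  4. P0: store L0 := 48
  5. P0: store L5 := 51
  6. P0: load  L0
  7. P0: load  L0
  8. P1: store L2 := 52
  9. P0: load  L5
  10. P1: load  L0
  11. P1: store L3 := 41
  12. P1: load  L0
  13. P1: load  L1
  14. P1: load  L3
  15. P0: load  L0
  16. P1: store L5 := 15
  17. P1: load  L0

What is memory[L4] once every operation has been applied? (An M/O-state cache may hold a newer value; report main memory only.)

memory[L4] = 40

1. P1: store L4 := 84  bus=[BusRdX]  L4: P0=I P1=M  mem[L4]=40
2. P1: store L4 := 23  bus=[-]  L4: P0=I P1=M  mem[L4]=40
3. P1: store L4 := 30  bus=[-]  L4: P0=I P1=M  mem[L4]=40
4. P0: store L0 := 48  bus=[BusRdX]  L0: P0=M P1=I  mem[L0]=40
5. P0: store L5 := 51  bus=[BusRdX]  L5: P0=M P1=I  mem[L5]=60
6. P0: load  L0  bus=[-]  L0: P0=M P1=I  mem[L0]=40
7. P0: load  L0  bus=[-]  L0: P0=M P1=I  mem[L0]=40
8. P1: store L2 := 52  bus=[BusRdX]  L2: P0=I P1=M  mem[L2]=40
9. P0: load  L5  bus=[-]  L5: P0=M P1=I  mem[L5]=60
10. P1: load  L0  bus=[BusRd,Flush]  L0: P0=S P1=S  mem[L0]=48
11. P1: store L3 := 41  bus=[BusRdX]  L3: P0=I P1=M  mem[L3]=80
12. P1: load  L0  bus=[-]  L0: P0=S P1=S  mem[L0]=48
13. P1: load  L1  bus=[BusRd]  L1: P0=I P1=E  mem[L1]=40
14. P1: load  L3  bus=[-]  L3: P0=I P1=M  mem[L3]=80
15. P0: load  L0  bus=[-]  L0: P0=S P1=S  mem[L0]=48
16. P1: store L5 := 15  bus=[BusRdX,Flush]  L5: P0=I P1=M  mem[L5]=51
17. P1: load  L0  bus=[-]  L0: P0=S P1=S  mem[L0]=48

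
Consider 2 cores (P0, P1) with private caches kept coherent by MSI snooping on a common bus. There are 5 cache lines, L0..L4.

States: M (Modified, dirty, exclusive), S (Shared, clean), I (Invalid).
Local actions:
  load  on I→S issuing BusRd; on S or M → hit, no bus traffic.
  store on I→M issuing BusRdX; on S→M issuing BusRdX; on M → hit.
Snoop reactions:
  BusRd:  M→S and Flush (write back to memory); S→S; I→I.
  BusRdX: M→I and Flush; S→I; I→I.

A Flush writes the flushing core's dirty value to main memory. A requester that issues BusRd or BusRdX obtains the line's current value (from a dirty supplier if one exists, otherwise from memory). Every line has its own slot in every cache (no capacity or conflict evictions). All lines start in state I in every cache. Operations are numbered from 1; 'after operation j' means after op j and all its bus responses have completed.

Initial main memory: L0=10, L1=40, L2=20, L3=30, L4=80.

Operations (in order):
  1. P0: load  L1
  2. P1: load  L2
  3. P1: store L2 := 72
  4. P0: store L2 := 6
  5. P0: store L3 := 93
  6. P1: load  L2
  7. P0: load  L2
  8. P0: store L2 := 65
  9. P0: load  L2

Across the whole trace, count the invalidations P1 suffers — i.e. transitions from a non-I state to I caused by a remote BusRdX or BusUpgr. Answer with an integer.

  op1 P0: load  L1 → S/I on L1; bus BusRd; mem=40
  op2 P1: load  L2 → I/S on L2; bus BusRd; mem=20
  op3 P1: store L2 := 72 → I/M on L2; bus BusRdX; mem=20
  op4 P0: store L2 := 6 → M/I on L2; bus BusRdX Flush; mem=72
  op5 P0: store L3 := 93 → M/I on L3; bus BusRdX; mem=30
  op6 P1: load  L2 → S/S on L2; bus BusRd Flush; mem=6
  op7 P0: load  L2 → S/S on L2; bus (none); mem=6
  op8 P0: store L2 := 65 → M/I on L2; bus BusRdX; mem=6
  op9 P0: load  L2 → M/I on L2; bus (none); mem=6

invalidations = 2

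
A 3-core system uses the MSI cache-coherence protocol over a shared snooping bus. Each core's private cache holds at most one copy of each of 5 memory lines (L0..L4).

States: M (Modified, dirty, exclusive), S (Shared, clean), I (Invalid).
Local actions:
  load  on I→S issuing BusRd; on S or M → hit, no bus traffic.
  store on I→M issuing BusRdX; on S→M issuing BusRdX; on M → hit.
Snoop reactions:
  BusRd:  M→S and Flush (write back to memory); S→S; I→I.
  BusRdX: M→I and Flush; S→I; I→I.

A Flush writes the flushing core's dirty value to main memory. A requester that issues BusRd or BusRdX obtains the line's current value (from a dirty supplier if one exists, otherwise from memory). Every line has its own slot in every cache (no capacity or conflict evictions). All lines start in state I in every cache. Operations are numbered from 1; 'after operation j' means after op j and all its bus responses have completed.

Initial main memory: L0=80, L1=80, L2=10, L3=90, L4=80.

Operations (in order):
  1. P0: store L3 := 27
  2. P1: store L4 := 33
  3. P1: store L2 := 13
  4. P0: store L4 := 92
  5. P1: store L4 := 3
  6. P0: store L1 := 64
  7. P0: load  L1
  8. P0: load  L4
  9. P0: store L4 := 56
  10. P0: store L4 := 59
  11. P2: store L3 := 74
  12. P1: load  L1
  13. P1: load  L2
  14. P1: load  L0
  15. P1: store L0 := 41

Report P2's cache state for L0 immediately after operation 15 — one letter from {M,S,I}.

1. P0: store L3 := 27  bus=[BusRdX]  L3: P0=M P1=I P2=I  mem[L3]=90
2. P1: store L4 := 33  bus=[BusRdX]  L4: P0=I P1=M P2=I  mem[L4]=80
3. P1: store L2 := 13  bus=[BusRdX]  L2: P0=I P1=M P2=I  mem[L2]=10
4. P0: store L4 := 92  bus=[BusRdX,Flush]  L4: P0=M P1=I P2=I  mem[L4]=33
5. P1: store L4 := 3  bus=[BusRdX,Flush]  L4: P0=I P1=M P2=I  mem[L4]=92
6. P0: store L1 := 64  bus=[BusRdX]  L1: P0=M P1=I P2=I  mem[L1]=80
7. P0: load  L1  bus=[-]  L1: P0=M P1=I P2=I  mem[L1]=80
8. P0: load  L4  bus=[BusRd,Flush]  L4: P0=S P1=S P2=I  mem[L4]=3
9. P0: store L4 := 56  bus=[BusRdX]  L4: P0=M P1=I P2=I  mem[L4]=3
10. P0: store L4 := 59  bus=[-]  L4: P0=M P1=I P2=I  mem[L4]=3
11. P2: store L3 := 74  bus=[BusRdX,Flush]  L3: P0=I P1=I P2=M  mem[L3]=27
12. P1: load  L1  bus=[BusRd,Flush]  L1: P0=S P1=S P2=I  mem[L1]=64
13. P1: load  L2  bus=[-]  L2: P0=I P1=M P2=I  mem[L2]=10
14. P1: load  L0  bus=[BusRd]  L0: P0=I P1=S P2=I  mem[L0]=80
15. P1: store L0 := 41  bus=[BusRdX]  L0: P0=I P1=M P2=I  mem[L0]=80

state = I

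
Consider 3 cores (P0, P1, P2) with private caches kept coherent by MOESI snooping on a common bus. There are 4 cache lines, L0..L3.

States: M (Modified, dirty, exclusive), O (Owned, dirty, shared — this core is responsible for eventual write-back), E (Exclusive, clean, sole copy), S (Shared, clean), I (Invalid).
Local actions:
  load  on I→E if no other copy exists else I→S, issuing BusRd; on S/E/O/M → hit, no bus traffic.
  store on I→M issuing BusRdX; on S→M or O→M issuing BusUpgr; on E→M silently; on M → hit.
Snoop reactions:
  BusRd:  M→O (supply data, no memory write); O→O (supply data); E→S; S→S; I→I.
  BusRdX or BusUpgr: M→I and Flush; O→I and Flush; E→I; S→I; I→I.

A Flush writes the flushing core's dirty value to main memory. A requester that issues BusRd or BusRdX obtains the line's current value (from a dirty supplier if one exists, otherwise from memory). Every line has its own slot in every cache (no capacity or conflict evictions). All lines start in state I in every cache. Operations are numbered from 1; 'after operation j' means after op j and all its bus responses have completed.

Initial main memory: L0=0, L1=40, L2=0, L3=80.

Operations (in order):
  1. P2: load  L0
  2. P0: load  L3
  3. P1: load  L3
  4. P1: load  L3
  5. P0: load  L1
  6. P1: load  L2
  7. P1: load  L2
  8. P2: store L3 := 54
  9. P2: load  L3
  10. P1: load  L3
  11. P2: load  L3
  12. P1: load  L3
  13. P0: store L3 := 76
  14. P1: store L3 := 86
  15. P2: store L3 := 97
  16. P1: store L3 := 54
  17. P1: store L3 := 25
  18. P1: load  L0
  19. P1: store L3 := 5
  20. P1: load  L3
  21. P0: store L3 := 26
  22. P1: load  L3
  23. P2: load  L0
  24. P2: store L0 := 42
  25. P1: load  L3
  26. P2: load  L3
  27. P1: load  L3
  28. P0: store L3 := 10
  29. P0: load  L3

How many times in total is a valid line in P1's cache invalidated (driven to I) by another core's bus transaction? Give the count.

invalidations = 6

step 1: P2: load  L0  ⟶  IIE  (L0)  txn=BusRd  M[L0]=0
step 2: P0: load  L3  ⟶  EII  (L3)  txn=BusRd  M[L3]=80
step 3: P1: load  L3  ⟶  SSI  (L3)  txn=BusRd  M[L3]=80
step 4: P1: load  L3  ⟶  SSI  (L3)  txn=∅  M[L3]=80
step 5: P0: load  L1  ⟶  EII  (L1)  txn=BusRd  M[L1]=40
step 6: P1: load  L2  ⟶  IEI  (L2)  txn=BusRd  M[L2]=0
step 7: P1: load  L2  ⟶  IEI  (L2)  txn=∅  M[L2]=0
step 8: P2: store L3 := 54  ⟶  IIM  (L3)  txn=BusRdX  M[L3]=80
step 9: P2: load  L3  ⟶  IIM  (L3)  txn=∅  M[L3]=80
step 10: P1: load  L3  ⟶  ISO  (L3)  txn=BusRd  M[L3]=80
step 11: P2: load  L3  ⟶  ISO  (L3)  txn=∅  M[L3]=80
step 12: P1: load  L3  ⟶  ISO  (L3)  txn=∅  M[L3]=80
step 13: P0: store L3 := 76  ⟶  MII  (L3)  txn=BusRdX+Flush  M[L3]=54
step 14: P1: store L3 := 86  ⟶  IMI  (L3)  txn=BusRdX+Flush  M[L3]=76
step 15: P2: store L3 := 97  ⟶  IIM  (L3)  txn=BusRdX+Flush  M[L3]=86
step 16: P1: store L3 := 54  ⟶  IMI  (L3)  txn=BusRdX+Flush  M[L3]=97
step 17: P1: store L3 := 25  ⟶  IMI  (L3)  txn=∅  M[L3]=97
step 18: P1: load  L0  ⟶  ISS  (L0)  txn=BusRd  M[L0]=0
step 19: P1: store L3 := 5  ⟶  IMI  (L3)  txn=∅  M[L3]=97
step 20: P1: load  L3  ⟶  IMI  (L3)  txn=∅  M[L3]=97
step 21: P0: store L3 := 26  ⟶  MII  (L3)  txn=BusRdX+Flush  M[L3]=5
step 22: P1: load  L3  ⟶  OSI  (L3)  txn=BusRd  M[L3]=5
step 23: P2: load  L0  ⟶  ISS  (L0)  txn=∅  M[L0]=0
step 24: P2: store L0 := 42  ⟶  IIM  (L0)  txn=BusUpgr  M[L0]=0
step 25: P1: load  L3  ⟶  OSI  (L3)  txn=∅  M[L3]=5
step 26: P2: load  L3  ⟶  OSS  (L3)  txn=BusRd  M[L3]=5
step 27: P1: load  L3  ⟶  OSS  (L3)  txn=∅  M[L3]=5
step 28: P0: store L3 := 10  ⟶  MII  (L3)  txn=BusUpgr  M[L3]=5
step 29: P0: load  L3  ⟶  MII  (L3)  txn=∅  M[L3]=5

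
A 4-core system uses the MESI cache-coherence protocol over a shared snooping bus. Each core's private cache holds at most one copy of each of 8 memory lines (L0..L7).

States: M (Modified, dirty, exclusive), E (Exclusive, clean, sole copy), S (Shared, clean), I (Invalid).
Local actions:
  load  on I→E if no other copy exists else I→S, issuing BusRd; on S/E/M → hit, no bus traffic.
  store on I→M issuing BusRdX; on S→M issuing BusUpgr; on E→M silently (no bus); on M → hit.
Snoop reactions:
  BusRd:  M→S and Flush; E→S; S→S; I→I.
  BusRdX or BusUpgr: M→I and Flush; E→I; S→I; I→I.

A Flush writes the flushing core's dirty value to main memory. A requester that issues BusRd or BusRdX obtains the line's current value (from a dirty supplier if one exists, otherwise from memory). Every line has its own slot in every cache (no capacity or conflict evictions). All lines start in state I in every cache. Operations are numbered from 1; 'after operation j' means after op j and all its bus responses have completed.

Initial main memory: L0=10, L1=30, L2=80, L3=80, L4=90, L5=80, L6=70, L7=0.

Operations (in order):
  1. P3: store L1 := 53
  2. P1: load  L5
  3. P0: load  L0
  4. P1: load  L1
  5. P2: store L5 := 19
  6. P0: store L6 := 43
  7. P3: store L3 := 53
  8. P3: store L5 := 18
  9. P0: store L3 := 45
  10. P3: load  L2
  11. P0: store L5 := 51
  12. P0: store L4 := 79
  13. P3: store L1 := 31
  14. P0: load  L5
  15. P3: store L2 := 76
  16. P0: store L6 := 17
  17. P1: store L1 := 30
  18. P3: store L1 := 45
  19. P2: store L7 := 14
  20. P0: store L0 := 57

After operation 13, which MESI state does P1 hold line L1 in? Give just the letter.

[1] P3: store L1 := 53 | P0:I, P1:I, P2:I, P3:M(53) | bus: BusRdX
[2] P1: load  L5 | P0:I, P1:E(80), P2:I, P3:I | bus: BusRd
[3] P0: load  L0 | P0:E(10), P1:I, P2:I, P3:I | bus: BusRd
[4] P1: load  L1 | P0:I, P1:S(53), P2:I, P3:S(53) | bus: BusRd,Flush
[5] P2: store L5 := 19 | P0:I, P1:I, P2:M(19), P3:I | bus: BusRdX
[6] P0: store L6 := 43 | P0:M(43), P1:I, P2:I, P3:I | bus: BusRdX
[7] P3: store L3 := 53 | P0:I, P1:I, P2:I, P3:M(53) | bus: BusRdX
[8] P3: store L5 := 18 | P0:I, P1:I, P2:I, P3:M(18) | bus: BusRdX,Flush
[9] P0: store L3 := 45 | P0:M(45), P1:I, P2:I, P3:I | bus: BusRdX,Flush
[10] P3: load  L2 | P0:I, P1:I, P2:I, P3:E(80) | bus: BusRd
[11] P0: store L5 := 51 | P0:M(51), P1:I, P2:I, P3:I | bus: BusRdX,Flush
[12] P0: store L4 := 79 | P0:M(79), P1:I, P2:I, P3:I | bus: BusRdX
[13] P3: store L1 := 31 | P0:I, P1:I, P2:I, P3:M(31) | bus: BusUpgr
[14] P0: load  L5 | P0:M(51), P1:I, P2:I, P3:I | bus: none
[15] P3: store L2 := 76 | P0:I, P1:I, P2:I, P3:M(76) | bus: none
[16] P0: store L6 := 17 | P0:M(17), P1:I, P2:I, P3:I | bus: none
[17] P1: store L1 := 30 | P0:I, P1:M(30), P2:I, P3:I | bus: BusRdX,Flush
[18] P3: store L1 := 45 | P0:I, P1:I, P2:I, P3:M(45) | bus: BusRdX,Flush
[19] P2: store L7 := 14 | P0:I, P1:I, P2:M(14), P3:I | bus: BusRdX
[20] P0: store L0 := 57 | P0:M(57), P1:I, P2:I, P3:I | bus: none

state = I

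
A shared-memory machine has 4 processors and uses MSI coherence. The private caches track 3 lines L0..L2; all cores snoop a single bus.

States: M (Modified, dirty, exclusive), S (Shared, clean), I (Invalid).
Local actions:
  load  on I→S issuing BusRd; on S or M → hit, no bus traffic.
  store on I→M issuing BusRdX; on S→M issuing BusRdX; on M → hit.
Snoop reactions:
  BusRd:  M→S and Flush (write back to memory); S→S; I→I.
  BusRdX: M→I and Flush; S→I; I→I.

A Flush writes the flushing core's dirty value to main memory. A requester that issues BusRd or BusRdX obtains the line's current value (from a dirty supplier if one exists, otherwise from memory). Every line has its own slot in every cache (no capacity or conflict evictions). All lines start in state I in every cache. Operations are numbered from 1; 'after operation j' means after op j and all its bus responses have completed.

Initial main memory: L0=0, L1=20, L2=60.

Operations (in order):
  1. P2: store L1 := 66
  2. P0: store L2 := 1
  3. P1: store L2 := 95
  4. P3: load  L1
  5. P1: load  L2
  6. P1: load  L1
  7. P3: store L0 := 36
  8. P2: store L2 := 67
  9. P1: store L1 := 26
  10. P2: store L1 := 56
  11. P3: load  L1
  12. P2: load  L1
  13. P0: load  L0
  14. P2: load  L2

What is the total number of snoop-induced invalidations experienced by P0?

step 1: P2: store L1 := 66  ⟶  IIMI  (L1)  txn=BusRdX  M[L1]=20
step 2: P0: store L2 := 1  ⟶  MIII  (L2)  txn=BusRdX  M[L2]=60
step 3: P1: store L2 := 95  ⟶  IMII  (L2)  txn=BusRdX+Flush  M[L2]=1
step 4: P3: load  L1  ⟶  IISS  (L1)  txn=BusRd+Flush  M[L1]=66
step 5: P1: load  L2  ⟶  IMII  (L2)  txn=∅  M[L2]=1
step 6: P1: load  L1  ⟶  ISSS  (L1)  txn=BusRd  M[L1]=66
step 7: P3: store L0 := 36  ⟶  IIIM  (L0)  txn=BusRdX  M[L0]=0
step 8: P2: store L2 := 67  ⟶  IIMI  (L2)  txn=BusRdX+Flush  M[L2]=95
step 9: P1: store L1 := 26  ⟶  IMII  (L1)  txn=BusRdX  M[L1]=66
step 10: P2: store L1 := 56  ⟶  IIMI  (L1)  txn=BusRdX+Flush  M[L1]=26
step 11: P3: load  L1  ⟶  IISS  (L1)  txn=BusRd+Flush  M[L1]=56
step 12: P2: load  L1  ⟶  IISS  (L1)  txn=∅  M[L1]=56
step 13: P0: load  L0  ⟶  SIIS  (L0)  txn=BusRd+Flush  M[L0]=36
step 14: P2: load  L2  ⟶  IIMI  (L2)  txn=∅  M[L2]=95

invalidations = 1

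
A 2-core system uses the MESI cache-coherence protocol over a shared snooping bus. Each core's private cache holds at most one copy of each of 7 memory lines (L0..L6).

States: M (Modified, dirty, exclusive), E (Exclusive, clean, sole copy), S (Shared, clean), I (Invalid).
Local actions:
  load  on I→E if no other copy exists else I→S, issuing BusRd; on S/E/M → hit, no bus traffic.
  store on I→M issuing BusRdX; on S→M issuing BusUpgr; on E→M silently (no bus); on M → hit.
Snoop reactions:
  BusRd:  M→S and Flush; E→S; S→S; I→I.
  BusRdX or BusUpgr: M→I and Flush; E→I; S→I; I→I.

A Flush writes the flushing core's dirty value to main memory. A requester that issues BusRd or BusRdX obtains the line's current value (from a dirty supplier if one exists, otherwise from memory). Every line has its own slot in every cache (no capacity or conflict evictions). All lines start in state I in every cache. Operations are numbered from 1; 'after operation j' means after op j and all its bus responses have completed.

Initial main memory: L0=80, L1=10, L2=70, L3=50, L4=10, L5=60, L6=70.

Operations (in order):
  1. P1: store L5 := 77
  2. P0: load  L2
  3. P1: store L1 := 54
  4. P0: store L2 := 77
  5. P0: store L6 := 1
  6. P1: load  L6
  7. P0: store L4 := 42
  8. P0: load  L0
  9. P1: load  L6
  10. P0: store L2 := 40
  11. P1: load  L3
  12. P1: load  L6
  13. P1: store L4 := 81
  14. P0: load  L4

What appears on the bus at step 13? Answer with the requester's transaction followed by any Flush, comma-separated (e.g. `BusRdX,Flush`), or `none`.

step 1: P1: store L5 := 77  ⟶  IM  (L5)  txn=BusRdX  M[L5]=60
step 2: P0: load  L2  ⟶  EI  (L2)  txn=BusRd  M[L2]=70
step 3: P1: store L1 := 54  ⟶  IM  (L1)  txn=BusRdX  M[L1]=10
step 4: P0: store L2 := 77  ⟶  MI  (L2)  txn=∅  M[L2]=70
step 5: P0: store L6 := 1  ⟶  MI  (L6)  txn=BusRdX  M[L6]=70
step 6: P1: load  L6  ⟶  SS  (L6)  txn=BusRd+Flush  M[L6]=1
step 7: P0: store L4 := 42  ⟶  MI  (L4)  txn=BusRdX  M[L4]=10
step 8: P0: load  L0  ⟶  EI  (L0)  txn=BusRd  M[L0]=80
step 9: P1: load  L6  ⟶  SS  (L6)  txn=∅  M[L6]=1
step 10: P0: store L2 := 40  ⟶  MI  (L2)  txn=∅  M[L2]=70
step 11: P1: load  L3  ⟶  IE  (L3)  txn=BusRd  M[L3]=50
step 12: P1: load  L6  ⟶  SS  (L6)  txn=∅  M[L6]=1
step 13: P1: store L4 := 81  ⟶  IM  (L4)  txn=BusRdX+Flush  M[L4]=42
step 14: P0: load  L4  ⟶  SS  (L4)  txn=BusRd+Flush  M[L4]=81

bus = BusRdX,Flush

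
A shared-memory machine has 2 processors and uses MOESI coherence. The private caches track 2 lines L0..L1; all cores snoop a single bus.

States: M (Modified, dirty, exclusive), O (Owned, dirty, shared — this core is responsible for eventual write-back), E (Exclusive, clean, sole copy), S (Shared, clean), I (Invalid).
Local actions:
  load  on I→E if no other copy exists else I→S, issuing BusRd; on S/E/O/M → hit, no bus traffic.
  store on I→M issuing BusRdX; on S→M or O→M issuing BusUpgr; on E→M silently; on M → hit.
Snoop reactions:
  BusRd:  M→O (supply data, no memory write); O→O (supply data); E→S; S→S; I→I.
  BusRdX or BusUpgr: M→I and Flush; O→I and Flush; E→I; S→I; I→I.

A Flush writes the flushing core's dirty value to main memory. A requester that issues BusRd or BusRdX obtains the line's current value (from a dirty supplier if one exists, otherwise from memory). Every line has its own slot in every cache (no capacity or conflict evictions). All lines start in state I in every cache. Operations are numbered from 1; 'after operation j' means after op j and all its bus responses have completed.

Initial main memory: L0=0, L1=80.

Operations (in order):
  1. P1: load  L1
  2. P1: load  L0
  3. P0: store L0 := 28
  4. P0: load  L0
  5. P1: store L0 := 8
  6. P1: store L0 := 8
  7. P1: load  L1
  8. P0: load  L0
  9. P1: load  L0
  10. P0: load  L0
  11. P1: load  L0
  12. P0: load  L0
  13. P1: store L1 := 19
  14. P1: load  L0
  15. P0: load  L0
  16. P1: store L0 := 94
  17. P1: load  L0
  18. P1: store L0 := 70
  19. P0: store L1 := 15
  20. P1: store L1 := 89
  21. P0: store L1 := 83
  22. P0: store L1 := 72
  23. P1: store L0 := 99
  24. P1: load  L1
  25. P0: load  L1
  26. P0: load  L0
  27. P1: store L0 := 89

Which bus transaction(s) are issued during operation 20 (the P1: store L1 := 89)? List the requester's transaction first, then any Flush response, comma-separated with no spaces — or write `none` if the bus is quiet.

bus = BusRdX,Flush

step 1: P1: load  L1  ⟶  IE  (L1)  txn=BusRd  M[L1]=80
step 2: P1: load  L0  ⟶  IE  (L0)  txn=BusRd  M[L0]=0
step 3: P0: store L0 := 28  ⟶  MI  (L0)  txn=BusRdX  M[L0]=0
step 4: P0: load  L0  ⟶  MI  (L0)  txn=∅  M[L0]=0
step 5: P1: store L0 := 8  ⟶  IM  (L0)  txn=BusRdX+Flush  M[L0]=28
step 6: P1: store L0 := 8  ⟶  IM  (L0)  txn=∅  M[L0]=28
step 7: P1: load  L1  ⟶  IE  (L1)  txn=∅  M[L1]=80
step 8: P0: load  L0  ⟶  SO  (L0)  txn=BusRd  M[L0]=28
step 9: P1: load  L0  ⟶  SO  (L0)  txn=∅  M[L0]=28
step 10: P0: load  L0  ⟶  SO  (L0)  txn=∅  M[L0]=28
step 11: P1: load  L0  ⟶  SO  (L0)  txn=∅  M[L0]=28
step 12: P0: load  L0  ⟶  SO  (L0)  txn=∅  M[L0]=28
step 13: P1: store L1 := 19  ⟶  IM  (L1)  txn=∅  M[L1]=80
step 14: P1: load  L0  ⟶  SO  (L0)  txn=∅  M[L0]=28
step 15: P0: load  L0  ⟶  SO  (L0)  txn=∅  M[L0]=28
step 16: P1: store L0 := 94  ⟶  IM  (L0)  txn=BusUpgr  M[L0]=28
step 17: P1: load  L0  ⟶  IM  (L0)  txn=∅  M[L0]=28
step 18: P1: store L0 := 70  ⟶  IM  (L0)  txn=∅  M[L0]=28
step 19: P0: store L1 := 15  ⟶  MI  (L1)  txn=BusRdX+Flush  M[L1]=19
step 20: P1: store L1 := 89  ⟶  IM  (L1)  txn=BusRdX+Flush  M[L1]=15
step 21: P0: store L1 := 83  ⟶  MI  (L1)  txn=BusRdX+Flush  M[L1]=89
step 22: P0: store L1 := 72  ⟶  MI  (L1)  txn=∅  M[L1]=89
step 23: P1: store L0 := 99  ⟶  IM  (L0)  txn=∅  M[L0]=28
step 24: P1: load  L1  ⟶  OS  (L1)  txn=BusRd  M[L1]=89
step 25: P0: load  L1  ⟶  OS  (L1)  txn=∅  M[L1]=89
step 26: P0: load  L0  ⟶  SO  (L0)  txn=BusRd  M[L0]=28
step 27: P1: store L0 := 89  ⟶  IM  (L0)  txn=BusUpgr  M[L0]=28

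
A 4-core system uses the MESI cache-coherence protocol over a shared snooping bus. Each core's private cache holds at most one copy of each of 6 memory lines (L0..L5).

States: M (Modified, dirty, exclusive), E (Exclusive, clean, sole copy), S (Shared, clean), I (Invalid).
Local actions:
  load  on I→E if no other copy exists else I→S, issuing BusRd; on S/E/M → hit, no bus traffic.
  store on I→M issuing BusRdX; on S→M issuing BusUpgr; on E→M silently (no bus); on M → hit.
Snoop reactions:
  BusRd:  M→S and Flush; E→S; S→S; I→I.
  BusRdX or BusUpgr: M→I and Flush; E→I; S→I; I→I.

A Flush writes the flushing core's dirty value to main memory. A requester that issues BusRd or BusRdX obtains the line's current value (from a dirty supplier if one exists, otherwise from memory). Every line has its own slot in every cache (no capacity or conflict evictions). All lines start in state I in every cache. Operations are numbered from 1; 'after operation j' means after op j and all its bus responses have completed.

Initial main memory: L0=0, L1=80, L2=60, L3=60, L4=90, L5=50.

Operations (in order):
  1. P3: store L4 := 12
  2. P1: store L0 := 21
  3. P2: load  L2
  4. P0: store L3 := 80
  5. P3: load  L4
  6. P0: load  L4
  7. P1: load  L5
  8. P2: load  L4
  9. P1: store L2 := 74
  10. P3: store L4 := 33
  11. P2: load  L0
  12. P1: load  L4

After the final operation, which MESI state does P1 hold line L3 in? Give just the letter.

  op1 P3: store L4 := 12 → I/I/I/M on L4; bus BusRdX; mem=90
  op2 P1: store L0 := 21 → I/M/I/I on L0; bus BusRdX; mem=0
  op3 P2: load  L2 → I/I/E/I on L2; bus BusRd; mem=60
  op4 P0: store L3 := 80 → M/I/I/I on L3; bus BusRdX; mem=60
  op5 P3: load  L4 → I/I/I/M on L4; bus (none); mem=90
  op6 P0: load  L4 → S/I/I/S on L4; bus BusRd Flush; mem=12
  op7 P1: load  L5 → I/E/I/I on L5; bus BusRd; mem=50
  op8 P2: load  L4 → S/I/S/S on L4; bus BusRd; mem=12
  op9 P1: store L2 := 74 → I/M/I/I on L2; bus BusRdX; mem=60
  op10 P3: store L4 := 33 → I/I/I/M on L4; bus BusUpgr; mem=12
  op11 P2: load  L0 → I/S/S/I on L0; bus BusRd Flush; mem=21
  op12 P1: load  L4 → I/S/I/S on L4; bus BusRd Flush; mem=33

state = I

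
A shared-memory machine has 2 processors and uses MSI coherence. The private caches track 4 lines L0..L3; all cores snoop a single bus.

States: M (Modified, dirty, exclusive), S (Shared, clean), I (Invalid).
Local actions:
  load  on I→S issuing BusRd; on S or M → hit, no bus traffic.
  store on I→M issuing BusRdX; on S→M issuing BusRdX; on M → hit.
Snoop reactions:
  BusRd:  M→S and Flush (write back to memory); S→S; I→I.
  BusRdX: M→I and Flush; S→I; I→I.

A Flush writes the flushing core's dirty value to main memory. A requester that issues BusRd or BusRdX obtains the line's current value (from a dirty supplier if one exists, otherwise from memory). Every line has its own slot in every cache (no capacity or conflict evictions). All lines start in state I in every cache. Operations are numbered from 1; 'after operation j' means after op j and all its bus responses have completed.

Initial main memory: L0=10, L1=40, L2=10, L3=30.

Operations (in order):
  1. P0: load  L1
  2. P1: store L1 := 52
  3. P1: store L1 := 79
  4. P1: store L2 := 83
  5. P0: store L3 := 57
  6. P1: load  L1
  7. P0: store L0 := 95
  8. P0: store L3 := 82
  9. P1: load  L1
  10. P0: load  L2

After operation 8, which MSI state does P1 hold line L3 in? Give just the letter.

state = I

step 1: P0: load  L1  ⟶  SI  (L1)  txn=BusRd  M[L1]=40
step 2: P1: store L1 := 52  ⟶  IM  (L1)  txn=BusRdX  M[L1]=40
step 3: P1: store L1 := 79  ⟶  IM  (L1)  txn=∅  M[L1]=40
step 4: P1: store L2 := 83  ⟶  IM  (L2)  txn=BusRdX  M[L2]=10
step 5: P0: store L3 := 57  ⟶  MI  (L3)  txn=BusRdX  M[L3]=30
step 6: P1: load  L1  ⟶  IM  (L1)  txn=∅  M[L1]=40
step 7: P0: store L0 := 95  ⟶  MI  (L0)  txn=BusRdX  M[L0]=10
step 8: P0: store L3 := 82  ⟶  MI  (L3)  txn=∅  M[L3]=30
step 9: P1: load  L1  ⟶  IM  (L1)  txn=∅  M[L1]=40
step 10: P0: load  L2  ⟶  SS  (L2)  txn=BusRd+Flush  M[L2]=83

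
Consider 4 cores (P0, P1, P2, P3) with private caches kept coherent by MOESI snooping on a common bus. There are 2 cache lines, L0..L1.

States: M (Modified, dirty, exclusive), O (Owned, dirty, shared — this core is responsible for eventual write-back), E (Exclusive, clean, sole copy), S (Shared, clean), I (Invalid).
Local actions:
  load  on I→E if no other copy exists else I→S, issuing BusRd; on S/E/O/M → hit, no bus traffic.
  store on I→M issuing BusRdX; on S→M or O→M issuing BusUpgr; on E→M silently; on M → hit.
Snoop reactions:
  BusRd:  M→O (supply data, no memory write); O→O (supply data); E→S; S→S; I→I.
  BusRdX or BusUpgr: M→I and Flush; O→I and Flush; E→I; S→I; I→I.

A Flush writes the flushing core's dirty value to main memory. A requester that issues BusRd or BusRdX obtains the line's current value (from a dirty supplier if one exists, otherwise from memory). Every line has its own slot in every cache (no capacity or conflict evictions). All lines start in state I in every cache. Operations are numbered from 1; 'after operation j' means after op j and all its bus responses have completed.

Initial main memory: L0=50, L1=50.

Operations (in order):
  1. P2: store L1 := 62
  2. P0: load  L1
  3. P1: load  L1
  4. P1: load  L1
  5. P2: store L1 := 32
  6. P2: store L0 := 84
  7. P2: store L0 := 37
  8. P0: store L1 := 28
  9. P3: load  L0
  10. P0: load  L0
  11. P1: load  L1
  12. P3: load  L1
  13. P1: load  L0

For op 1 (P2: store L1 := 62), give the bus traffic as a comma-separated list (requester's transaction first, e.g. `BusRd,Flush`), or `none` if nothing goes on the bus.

bus = BusRdX

step 1: P2: store L1 := 62  ⟶  IIMI  (L1)  txn=BusRdX  M[L1]=50
step 2: P0: load  L1  ⟶  SIOI  (L1)  txn=BusRd  M[L1]=50
step 3: P1: load  L1  ⟶  SSOI  (L1)  txn=BusRd  M[L1]=50
step 4: P1: load  L1  ⟶  SSOI  (L1)  txn=∅  M[L1]=50
step 5: P2: store L1 := 32  ⟶  IIMI  (L1)  txn=BusUpgr  M[L1]=50
step 6: P2: store L0 := 84  ⟶  IIMI  (L0)  txn=BusRdX  M[L0]=50
step 7: P2: store L0 := 37  ⟶  IIMI  (L0)  txn=∅  M[L0]=50
step 8: P0: store L1 := 28  ⟶  MIII  (L1)  txn=BusRdX+Flush  M[L1]=32
step 9: P3: load  L0  ⟶  IIOS  (L0)  txn=BusRd  M[L0]=50
step 10: P0: load  L0  ⟶  SIOS  (L0)  txn=BusRd  M[L0]=50
step 11: P1: load  L1  ⟶  OSII  (L1)  txn=BusRd  M[L1]=32
step 12: P3: load  L1  ⟶  OSIS  (L1)  txn=BusRd  M[L1]=32
step 13: P1: load  L0  ⟶  SSOS  (L0)  txn=BusRd  M[L0]=50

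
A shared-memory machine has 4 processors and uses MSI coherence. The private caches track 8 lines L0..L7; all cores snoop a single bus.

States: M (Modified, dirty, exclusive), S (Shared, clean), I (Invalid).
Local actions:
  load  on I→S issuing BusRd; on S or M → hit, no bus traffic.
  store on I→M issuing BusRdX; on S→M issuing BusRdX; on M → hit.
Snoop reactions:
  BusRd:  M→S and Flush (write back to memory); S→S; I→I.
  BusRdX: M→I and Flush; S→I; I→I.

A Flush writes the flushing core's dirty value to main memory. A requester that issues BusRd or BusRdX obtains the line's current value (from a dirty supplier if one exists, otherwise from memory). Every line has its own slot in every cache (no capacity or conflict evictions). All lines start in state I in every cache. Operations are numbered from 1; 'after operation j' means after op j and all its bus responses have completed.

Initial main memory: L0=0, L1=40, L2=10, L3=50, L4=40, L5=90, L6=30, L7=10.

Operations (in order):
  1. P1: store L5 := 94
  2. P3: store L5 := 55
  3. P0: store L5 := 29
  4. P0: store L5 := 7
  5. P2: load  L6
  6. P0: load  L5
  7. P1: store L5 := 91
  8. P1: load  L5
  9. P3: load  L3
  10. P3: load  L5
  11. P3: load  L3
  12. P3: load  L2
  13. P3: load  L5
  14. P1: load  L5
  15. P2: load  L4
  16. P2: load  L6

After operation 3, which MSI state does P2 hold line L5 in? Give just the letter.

state = I

step 1: P1: store L5 := 94  ⟶  IMII  (L5)  txn=BusRdX  M[L5]=90
step 2: P3: store L5 := 55  ⟶  IIIM  (L5)  txn=BusRdX+Flush  M[L5]=94
step 3: P0: store L5 := 29  ⟶  MIII  (L5)  txn=BusRdX+Flush  M[L5]=55
step 4: P0: store L5 := 7  ⟶  MIII  (L5)  txn=∅  M[L5]=55
step 5: P2: load  L6  ⟶  IISI  (L6)  txn=BusRd  M[L6]=30
step 6: P0: load  L5  ⟶  MIII  (L5)  txn=∅  M[L5]=55
step 7: P1: store L5 := 91  ⟶  IMII  (L5)  txn=BusRdX+Flush  M[L5]=7
step 8: P1: load  L5  ⟶  IMII  (L5)  txn=∅  M[L5]=7
step 9: P3: load  L3  ⟶  IIIS  (L3)  txn=BusRd  M[L3]=50
step 10: P3: load  L5  ⟶  ISIS  (L5)  txn=BusRd+Flush  M[L5]=91
step 11: P3: load  L3  ⟶  IIIS  (L3)  txn=∅  M[L3]=50
step 12: P3: load  L2  ⟶  IIIS  (L2)  txn=BusRd  M[L2]=10
step 13: P3: load  L5  ⟶  ISIS  (L5)  txn=∅  M[L5]=91
step 14: P1: load  L5  ⟶  ISIS  (L5)  txn=∅  M[L5]=91
step 15: P2: load  L4  ⟶  IISI  (L4)  txn=BusRd  M[L4]=40
step 16: P2: load  L6  ⟶  IISI  (L6)  txn=∅  M[L6]=30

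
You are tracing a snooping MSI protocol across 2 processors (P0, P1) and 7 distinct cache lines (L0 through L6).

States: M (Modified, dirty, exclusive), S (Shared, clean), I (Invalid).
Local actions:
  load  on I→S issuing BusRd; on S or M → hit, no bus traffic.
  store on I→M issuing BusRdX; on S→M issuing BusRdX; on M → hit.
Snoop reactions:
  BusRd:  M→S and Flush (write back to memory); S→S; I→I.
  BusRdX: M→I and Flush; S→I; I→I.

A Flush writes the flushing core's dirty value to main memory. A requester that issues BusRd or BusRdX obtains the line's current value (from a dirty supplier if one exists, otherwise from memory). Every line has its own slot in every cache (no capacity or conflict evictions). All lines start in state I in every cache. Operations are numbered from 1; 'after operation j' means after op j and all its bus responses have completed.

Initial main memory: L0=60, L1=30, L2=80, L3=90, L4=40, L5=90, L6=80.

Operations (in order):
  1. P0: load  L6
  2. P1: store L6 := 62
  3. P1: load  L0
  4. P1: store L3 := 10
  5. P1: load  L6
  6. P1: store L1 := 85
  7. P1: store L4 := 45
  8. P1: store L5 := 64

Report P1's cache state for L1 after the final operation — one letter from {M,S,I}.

step 1: P0: load  L6  ⟶  SI  (L6)  txn=BusRd  M[L6]=80
step 2: P1: store L6 := 62  ⟶  IM  (L6)  txn=BusRdX  M[L6]=80
step 3: P1: load  L0  ⟶  IS  (L0)  txn=BusRd  M[L0]=60
step 4: P1: store L3 := 10  ⟶  IM  (L3)  txn=BusRdX  M[L3]=90
step 5: P1: load  L6  ⟶  IM  (L6)  txn=∅  M[L6]=80
step 6: P1: store L1 := 85  ⟶  IM  (L1)  txn=BusRdX  M[L1]=30
step 7: P1: store L4 := 45  ⟶  IM  (L4)  txn=BusRdX  M[L4]=40
step 8: P1: store L5 := 64  ⟶  IM  (L5)  txn=BusRdX  M[L5]=90

state = M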